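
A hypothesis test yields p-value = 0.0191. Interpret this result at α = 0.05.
Since p = 0.0191 < α = 0.05, reject H₀.
There is sufficient evidence to reject the null hypothesis; the result is statistically significant at the 0.05 level.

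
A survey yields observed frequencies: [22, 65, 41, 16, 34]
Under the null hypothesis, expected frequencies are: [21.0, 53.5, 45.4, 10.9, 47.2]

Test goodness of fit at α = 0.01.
Chi-square goodness of fit test:
H₀: observed counts match expected distribution
H₁: observed counts differ from expected distribution
df = k - 1 = 4
χ² = Σ(O - E)²/E
   = (22 - 21.0)²/21.0 + (65 - 53.5)²/53.5 + (41 - 45.4)²/45.4 + (16 - 10.9)²/10.9 + (34 - 47.2)²/47.2
   = 0.048 + 2.472 + 0.426 + 2.386 + 3.692
   = 9.02
p-value = 0.0605

Since p-value > α = 0.01, we fail to reject H₀.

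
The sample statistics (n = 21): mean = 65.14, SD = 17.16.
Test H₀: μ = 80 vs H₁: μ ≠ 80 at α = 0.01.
One-sample t-test:
H₀: μ = 80
H₁: μ ≠ 80
df = n - 1 = 20
t = (x̄ - μ₀) / (s/√n) = (65.14 - 80) / (17.16/√21) = -3.968
p-value = 0.0008

Since p-value < α = 0.01, we reject H₀.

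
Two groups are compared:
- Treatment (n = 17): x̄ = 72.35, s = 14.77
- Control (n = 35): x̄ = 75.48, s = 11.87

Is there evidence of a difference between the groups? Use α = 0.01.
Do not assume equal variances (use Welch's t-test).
Welch's two-sample t-test:
H₀: μ₁ = μ₂
H₁: μ₁ ≠ μ₂
s₁²/n₁ = 14.77²/17 = 12.8325,  s₂²/n₂ = 11.87²/35 = 4.0256
SE = √(s₁²/n₁ + s₂²/n₂) = √(12.8325 + 4.0256) = 4.1059
df (Welch-Satterthwaite) = (s₁²/n₁ + s₂²/n₂)² / [(s₁²/n₁)²/(n₁-1) + (s₂²/n₂)²/(n₂-1)] ≈ 26.39
t = (x̄₁ - x̄₂) / SE = (72.35 - 75.48) / 4.1059 = -3.13 / 4.1059 = -0.762
p-value = 0.4526

Since p-value > α = 0.01, we fail to reject H₀.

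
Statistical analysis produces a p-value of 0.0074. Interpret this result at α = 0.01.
Since p = 0.0074 < α = 0.01, reject H₀.
There is sufficient evidence to reject the null hypothesis; the result is statistically significant at the 0.01 level.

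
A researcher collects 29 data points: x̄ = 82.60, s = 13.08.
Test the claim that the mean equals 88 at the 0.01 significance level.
One-sample t-test:
H₀: μ = 88
H₁: μ ≠ 88
df = n - 1 = 28
t = (x̄ - μ₀) / (s/√n) = (82.60 - 88) / (13.08/√29) = -2.223
p-value = 0.0344

Since p-value > α = 0.01, we fail to reject H₀.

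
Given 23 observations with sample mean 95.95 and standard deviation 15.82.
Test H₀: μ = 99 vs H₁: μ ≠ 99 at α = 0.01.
One-sample t-test:
H₀: μ = 99
H₁: μ ≠ 99
df = n - 1 = 22
t = (x̄ - μ₀) / (s/√n) = (95.95 - 99) / (15.82/√23) = -0.925
p-value = 0.3652

Since p-value > α = 0.01, we fail to reject H₀.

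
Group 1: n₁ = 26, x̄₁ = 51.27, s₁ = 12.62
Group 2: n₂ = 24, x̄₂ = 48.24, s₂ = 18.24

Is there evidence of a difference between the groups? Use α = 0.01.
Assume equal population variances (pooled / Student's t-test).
Student's two-sample t-test (equal variances):
H₀: μ₁ = μ₂
H₁: μ₁ ≠ μ₂
df = n₁ + n₂ - 2 = 48
Pooled variance s_p² = [(n₁-1)s₁² + (n₂-1)s₂²] / (n₁ + n₂ - 2) = [(25)(12.62²) + (23)(18.24²)] / 48 = 242.3678
SE = √(s_p²(1/n₁ + 1/n₂)) = √(242.3678 × (1/26 + 1/24)) = 4.4069
t = (x̄₁ - x̄₂) / SE = (51.27 - 48.24) / 4.4069 = 3.03 / 4.4069 = 0.688
p-value = 0.4950

Since p-value > α = 0.01, we fail to reject H₀.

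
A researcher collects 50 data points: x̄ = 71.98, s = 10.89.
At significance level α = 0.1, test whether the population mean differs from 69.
One-sample t-test:
H₀: μ = 69
H₁: μ ≠ 69
df = n - 1 = 49
t = (x̄ - μ₀) / (s/√n) = (71.98 - 69) / (10.89/√50) = 1.935
p-value = 0.0588

Since p-value < α = 0.1, we reject H₀.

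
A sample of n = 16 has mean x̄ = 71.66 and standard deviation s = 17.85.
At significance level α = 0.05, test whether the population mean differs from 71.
One-sample t-test:
H₀: μ = 71
H₁: μ ≠ 71
df = n - 1 = 15
t = (x̄ - μ₀) / (s/√n) = (71.66 - 71) / (17.85/√16) = 0.148
p-value = 0.8844

Since p-value > α = 0.05, we fail to reject H₀.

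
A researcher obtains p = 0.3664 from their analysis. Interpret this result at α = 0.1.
Since p = 0.3664 > α = 0.1, fail to reject H₀.
There is insufficient evidence to reject the null hypothesis; the result is not statistically significant at the 0.1 level.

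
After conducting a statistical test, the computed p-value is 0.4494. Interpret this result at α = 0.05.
Since p = 0.4494 > α = 0.05, fail to reject H₀.
There is insufficient evidence to reject the null hypothesis; the result is not statistically significant at the 0.05 level.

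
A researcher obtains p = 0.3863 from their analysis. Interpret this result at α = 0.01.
Since p = 0.3863 > α = 0.01, fail to reject H₀.
There is insufficient evidence to reject the null hypothesis; the result is not statistically significant at the 0.01 level.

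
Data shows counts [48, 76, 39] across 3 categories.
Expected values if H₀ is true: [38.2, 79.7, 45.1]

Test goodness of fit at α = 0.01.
Chi-square goodness of fit test:
H₀: observed counts match expected distribution
H₁: observed counts differ from expected distribution
df = k - 1 = 2
χ² = Σ(O - E)²/E
   = (48 - 38.2)²/38.2 + (76 - 79.7)²/79.7 + (39 - 45.1)²/45.1
   = 2.514 + 0.172 + 0.825
   = 3.51
p-value = 0.1728

Since p-value > α = 0.01, we fail to reject H₀.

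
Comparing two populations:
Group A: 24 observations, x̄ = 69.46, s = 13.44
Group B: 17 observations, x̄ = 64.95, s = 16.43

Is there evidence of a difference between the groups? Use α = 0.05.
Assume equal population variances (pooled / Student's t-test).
Student's two-sample t-test (equal variances):
H₀: μ₁ = μ₂
H₁: μ₁ ≠ μ₂
df = n₁ + n₂ - 2 = 39
Pooled variance s_p² = [(n₁-1)s₁² + (n₂-1)s₂²] / (n₁ + n₂ - 2) = [(23)(13.44²) + (16)(16.43²)] / 39 = 217.2741
SE = √(s_p²(1/n₁ + 1/n₂)) = √(217.2741 × (1/24 + 1/17)) = 4.6727
t = (x̄₁ - x̄₂) / SE = (69.46 - 64.95) / 4.6727 = 4.51 / 4.6727 = 0.965
p-value = 0.3404

Since p-value > α = 0.05, we fail to reject H₀.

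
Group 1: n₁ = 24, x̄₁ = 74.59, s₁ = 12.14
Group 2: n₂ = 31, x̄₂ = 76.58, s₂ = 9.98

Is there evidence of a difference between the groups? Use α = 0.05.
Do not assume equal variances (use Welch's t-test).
Welch's two-sample t-test:
H₀: μ₁ = μ₂
H₁: μ₁ ≠ μ₂
s₁²/n₁ = 12.14²/24 = 6.1408,  s₂²/n₂ = 9.98²/31 = 3.2129
SE = √(s₁²/n₁ + s₂²/n₂) = √(6.1408 + 3.2129) = 3.0584
df (Welch-Satterthwaite) = (s₁²/n₁ + s₂²/n₂)² / [(s₁²/n₁)²/(n₁-1) + (s₂²/n₂)²/(n₂-1)] ≈ 44.11
t = (x̄₁ - x̄₂) / SE = (74.59 - 76.58) / 3.0584 = -1.99 / 3.0584 = -0.651
p-value = 0.5186

Since p-value > α = 0.05, we fail to reject H₀.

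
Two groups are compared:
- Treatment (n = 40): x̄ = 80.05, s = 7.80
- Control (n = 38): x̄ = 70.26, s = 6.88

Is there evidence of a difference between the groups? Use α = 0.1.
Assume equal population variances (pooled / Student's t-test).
Student's two-sample t-test (equal variances):
H₀: μ₁ = μ₂
H₁: μ₁ ≠ μ₂
df = n₁ + n₂ - 2 = 76
Pooled variance s_p² = [(n₁-1)s₁² + (n₂-1)s₂²] / (n₁ + n₂ - 2) = [(39)(7.80²) + (37)(6.88²)] / 76 = 54.2649
SE = √(s_p²(1/n₁ + 1/n₂)) = √(54.2649 × (1/40 + 1/38)) = 1.6687
t = (x̄₁ - x̄₂) / SE = (80.05 - 70.26) / 1.6687 = 9.79 / 1.6687 = 5.867
p-value < 0.0001

Since p-value < α = 0.1, we reject H₀.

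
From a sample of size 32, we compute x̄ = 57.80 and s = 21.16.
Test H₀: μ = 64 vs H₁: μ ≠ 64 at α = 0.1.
One-sample t-test:
H₀: μ = 64
H₁: μ ≠ 64
df = n - 1 = 31
t = (x̄ - μ₀) / (s/√n) = (57.80 - 64) / (21.16/√32) = -1.657
p-value = 0.1075

Since p-value > α = 0.1, we fail to reject H₀.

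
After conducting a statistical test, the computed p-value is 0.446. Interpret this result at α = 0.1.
Since p = 0.446 > α = 0.1, fail to reject H₀.
There is insufficient evidence to reject the null hypothesis; the result is not statistically significant at the 0.1 level.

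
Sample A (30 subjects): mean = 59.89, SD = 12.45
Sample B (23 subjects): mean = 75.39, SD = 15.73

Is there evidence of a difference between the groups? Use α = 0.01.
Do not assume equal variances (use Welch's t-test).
Welch's two-sample t-test:
H₀: μ₁ = μ₂
H₁: μ₁ ≠ μ₂
s₁²/n₁ = 12.45²/30 = 5.1667,  s₂²/n₂ = 15.73²/23 = 10.7580
SE = √(s₁²/n₁ + s₂²/n₂) = √(5.1667 + 10.7580) = 3.9906
df (Welch-Satterthwaite) = (s₁²/n₁ + s₂²/n₂)² / [(s₁²/n₁)²/(n₁-1) + (s₂²/n₂)²/(n₂-1)] ≈ 41.03
t = (x̄₁ - x̄₂) / SE = (59.89 - 75.39) / 3.9906 = -15.50 / 3.9906 = -3.884
p-value = 0.0004

Since p-value < α = 0.01, we reject H₀.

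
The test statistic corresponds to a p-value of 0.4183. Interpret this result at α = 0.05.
Since p = 0.4183 > α = 0.05, fail to reject H₀.
There is insufficient evidence to reject the null hypothesis; the result is not statistically significant at the 0.05 level.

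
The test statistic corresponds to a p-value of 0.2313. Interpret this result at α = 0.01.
Since p = 0.2313 > α = 0.01, fail to reject H₀.
There is insufficient evidence to reject the null hypothesis; the result is not statistically significant at the 0.01 level.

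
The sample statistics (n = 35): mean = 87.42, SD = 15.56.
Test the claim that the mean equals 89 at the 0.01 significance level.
One-sample t-test:
H₀: μ = 89
H₁: μ ≠ 89
df = n - 1 = 34
t = (x̄ - μ₀) / (s/√n) = (87.42 - 89) / (15.56/√35) = -0.601
p-value = 0.5520

Since p-value > α = 0.01, we fail to reject H₀.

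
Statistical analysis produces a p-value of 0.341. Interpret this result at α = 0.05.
Since p = 0.341 > α = 0.05, fail to reject H₀.
There is insufficient evidence to reject the null hypothesis; the result is not statistically significant at the 0.05 level.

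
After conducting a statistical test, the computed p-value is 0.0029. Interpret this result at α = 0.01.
Since p = 0.0029 < α = 0.01, reject H₀.
There is sufficient evidence to reject the null hypothesis; the result is statistically significant at the 0.01 level.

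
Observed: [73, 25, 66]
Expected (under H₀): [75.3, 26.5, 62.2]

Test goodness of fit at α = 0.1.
Chi-square goodness of fit test:
H₀: observed counts match expected distribution
H₁: observed counts differ from expected distribution
df = k - 1 = 2
χ² = Σ(O - E)²/E
   = (73 - 75.3)²/75.3 + (25 - 26.5)²/26.5 + (66 - 62.2)²/62.2
   = 0.070 + 0.085 + 0.232
   = 0.39
p-value = 0.8239

Since p-value > α = 0.1, we fail to reject H₀.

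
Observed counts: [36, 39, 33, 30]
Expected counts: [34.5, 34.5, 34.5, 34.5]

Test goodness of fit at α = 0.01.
Chi-square goodness of fit test:
H₀: observed counts match expected distribution
H₁: observed counts differ from expected distribution
df = k - 1 = 3
χ² = Σ(O - E)²/E
   = (36 - 34.5)²/34.5 + (39 - 34.5)²/34.5 + (33 - 34.5)²/34.5 + (30 - 34.5)²/34.5
   = 0.065 + 0.587 + 0.065 + 0.587
   = 1.30
p-value = 0.7281

Since p-value > α = 0.01, we fail to reject H₀.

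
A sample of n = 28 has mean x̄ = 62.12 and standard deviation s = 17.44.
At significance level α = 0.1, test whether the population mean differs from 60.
One-sample t-test:
H₀: μ = 60
H₁: μ ≠ 60
df = n - 1 = 27
t = (x̄ - μ₀) / (s/√n) = (62.12 - 60) / (17.44/√28) = 0.643
p-value = 0.5255

Since p-value > α = 0.1, we fail to reject H₀.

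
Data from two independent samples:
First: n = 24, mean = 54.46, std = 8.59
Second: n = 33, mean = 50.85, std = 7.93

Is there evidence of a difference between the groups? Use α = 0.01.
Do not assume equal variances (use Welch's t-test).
Welch's two-sample t-test:
H₀: μ₁ = μ₂
H₁: μ₁ ≠ μ₂
s₁²/n₁ = 8.59²/24 = 3.0745,  s₂²/n₂ = 7.93²/33 = 1.9056
SE = √(s₁²/n₁ + s₂²/n₂) = √(3.0745 + 1.9056) = 2.2316
df (Welch-Satterthwaite) = (s₁²/n₁ + s₂²/n₂)² / [(s₁²/n₁)²/(n₁-1) + (s₂²/n₂)²/(n₂-1)] ≈ 47.29
t = (x̄₁ - x̄₂) / SE = (54.46 - 50.85) / 2.2316 = 3.61 / 2.2316 = 1.618
p-value = 0.1124

Since p-value > α = 0.01, we fail to reject H₀.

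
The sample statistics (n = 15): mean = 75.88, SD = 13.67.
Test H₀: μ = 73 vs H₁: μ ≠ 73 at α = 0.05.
One-sample t-test:
H₀: μ = 73
H₁: μ ≠ 73
df = n - 1 = 14
t = (x̄ - μ₀) / (s/√n) = (75.88 - 73) / (13.67/√15) = 0.816
p-value = 0.4282

Since p-value > α = 0.05, we fail to reject H₀.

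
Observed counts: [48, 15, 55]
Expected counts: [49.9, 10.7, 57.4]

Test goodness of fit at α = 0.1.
Chi-square goodness of fit test:
H₀: observed counts match expected distribution
H₁: observed counts differ from expected distribution
df = k - 1 = 2
χ² = Σ(O - E)²/E
   = (48 - 49.9)²/49.9 + (15 - 10.7)²/10.7 + (55 - 57.4)²/57.4
   = 0.072 + 1.728 + 0.100
   = 1.90
p-value = 0.3866

Since p-value > α = 0.1, we fail to reject H₀.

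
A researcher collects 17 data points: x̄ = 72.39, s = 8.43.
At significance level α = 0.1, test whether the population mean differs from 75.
One-sample t-test:
H₀: μ = 75
H₁: μ ≠ 75
df = n - 1 = 16
t = (x̄ - μ₀) / (s/√n) = (72.39 - 75) / (8.43/√17) = -1.277
p-value = 0.2200

Since p-value > α = 0.1, we fail to reject H₀.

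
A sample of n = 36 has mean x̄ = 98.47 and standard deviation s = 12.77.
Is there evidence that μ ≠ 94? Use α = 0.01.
One-sample t-test:
H₀: μ = 94
H₁: μ ≠ 94
df = n - 1 = 35
t = (x̄ - μ₀) / (s/√n) = (98.47 - 94) / (12.77/√36) = 2.100
p-value = 0.0430

Since p-value > α = 0.01, we fail to reject H₀.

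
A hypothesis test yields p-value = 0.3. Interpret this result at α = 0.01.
Since p = 0.3 > α = 0.01, fail to reject H₀.
There is insufficient evidence to reject the null hypothesis; the result is not statistically significant at the 0.01 level.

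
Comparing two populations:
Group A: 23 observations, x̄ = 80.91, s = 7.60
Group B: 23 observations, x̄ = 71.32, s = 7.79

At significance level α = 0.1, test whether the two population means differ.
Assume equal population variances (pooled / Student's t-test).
Student's two-sample t-test (equal variances):
H₀: μ₁ = μ₂
H₁: μ₁ ≠ μ₂
df = n₁ + n₂ - 2 = 44
Pooled variance s_p² = [(n₁-1)s₁² + (n₂-1)s₂²] / (n₁ + n₂ - 2) = [(22)(7.60²) + (22)(7.79²)] / 44 = 59.2220
SE = √(s_p²(1/n₁ + 1/n₂)) = √(59.2220 × (1/23 + 1/23)) = 2.2693
t = (x̄₁ - x̄₂) / SE = (80.91 - 71.32) / 2.2693 = 9.59 / 2.2693 = 4.226
p-value = 0.0001

Since p-value < α = 0.1, we reject H₀.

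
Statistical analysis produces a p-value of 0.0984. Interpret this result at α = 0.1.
Since p = 0.0984 < α = 0.1, reject H₀.
There is sufficient evidence to reject the null hypothesis; the result is statistically significant at the 0.1 level.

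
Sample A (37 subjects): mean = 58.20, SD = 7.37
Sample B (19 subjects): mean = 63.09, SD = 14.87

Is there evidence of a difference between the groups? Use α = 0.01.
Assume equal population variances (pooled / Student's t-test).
Student's two-sample t-test (equal variances):
H₀: μ₁ = μ₂
H₁: μ₁ ≠ μ₂
df = n₁ + n₂ - 2 = 54
Pooled variance s_p² = [(n₁-1)s₁² + (n₂-1)s₂²] / (n₁ + n₂ - 2) = [(36)(7.37²) + (18)(14.87²)] / 54 = 109.9169
SE = √(s_p²(1/n₁ + 1/n₂)) = √(109.9169 × (1/37 + 1/19)) = 2.9590
t = (x̄₁ - x̄₂) / SE = (58.20 - 63.09) / 2.9590 = -4.89 / 2.9590 = -1.653
p-value = 0.1042

Since p-value > α = 0.01, we fail to reject H₀.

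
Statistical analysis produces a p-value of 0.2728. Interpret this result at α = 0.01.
Since p = 0.2728 > α = 0.01, fail to reject H₀.
There is insufficient evidence to reject the null hypothesis; the result is not statistically significant at the 0.01 level.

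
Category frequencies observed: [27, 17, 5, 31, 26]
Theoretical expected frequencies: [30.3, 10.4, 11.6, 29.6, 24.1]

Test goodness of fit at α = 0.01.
Chi-square goodness of fit test:
H₀: observed counts match expected distribution
H₁: observed counts differ from expected distribution
df = k - 1 = 4
χ² = Σ(O - E)²/E
   = (27 - 30.3)²/30.3 + (17 - 10.4)²/10.4 + (5 - 11.6)²/11.6 + (31 - 29.6)²/29.6 + (26 - 24.1)²/24.1
   = 0.359 + 4.188 + 3.755 + 0.066 + 0.150
   = 8.52
p-value = 0.0743

Since p-value > α = 0.01, we fail to reject H₀.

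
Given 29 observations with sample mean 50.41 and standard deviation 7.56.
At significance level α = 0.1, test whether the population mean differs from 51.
One-sample t-test:
H₀: μ = 51
H₁: μ ≠ 51
df = n - 1 = 28
t = (x̄ - μ₀) / (s/√n) = (50.41 - 51) / (7.56/√29) = -0.420
p-value = 0.6775

Since p-value > α = 0.1, we fail to reject H₀.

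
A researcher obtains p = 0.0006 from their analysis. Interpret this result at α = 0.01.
Since p = 0.0006 < α = 0.01, reject H₀.
There is sufficient evidence to reject the null hypothesis; the result is statistically significant at the 0.01 level.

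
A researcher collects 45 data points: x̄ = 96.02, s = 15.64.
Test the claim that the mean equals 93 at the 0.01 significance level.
One-sample t-test:
H₀: μ = 93
H₁: μ ≠ 93
df = n - 1 = 44
t = (x̄ - μ₀) / (s/√n) = (96.02 - 93) / (15.64/√45) = 1.295
p-value = 0.2020

Since p-value > α = 0.01, we fail to reject H₀.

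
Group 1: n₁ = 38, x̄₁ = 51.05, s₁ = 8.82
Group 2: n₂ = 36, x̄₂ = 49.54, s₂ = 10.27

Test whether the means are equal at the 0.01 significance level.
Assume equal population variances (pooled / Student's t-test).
Student's two-sample t-test (equal variances):
H₀: μ₁ = μ₂
H₁: μ₁ ≠ μ₂
df = n₁ + n₂ - 2 = 72
Pooled variance s_p² = [(n₁-1)s₁² + (n₂-1)s₂²] / (n₁ + n₂ - 2) = [(37)(8.82²) + (35)(10.27²)] / 72 = 91.2482
SE = √(s_p²(1/n₁ + 1/n₂)) = √(91.2482 × (1/38 + 1/36)) = 2.2217
t = (x̄₁ - x̄₂) / SE = (51.05 - 49.54) / 2.2217 = 1.51 / 2.2217 = 0.680
p-value = 0.4989

Since p-value > α = 0.01, we fail to reject H₀.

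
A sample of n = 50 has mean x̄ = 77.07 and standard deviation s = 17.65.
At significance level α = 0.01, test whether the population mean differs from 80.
One-sample t-test:
H₀: μ = 80
H₁: μ ≠ 80
df = n - 1 = 49
t = (x̄ - μ₀) / (s/√n) = (77.07 - 80) / (17.65/√50) = -1.174
p-value = 0.2461

Since p-value > α = 0.01, we fail to reject H₀.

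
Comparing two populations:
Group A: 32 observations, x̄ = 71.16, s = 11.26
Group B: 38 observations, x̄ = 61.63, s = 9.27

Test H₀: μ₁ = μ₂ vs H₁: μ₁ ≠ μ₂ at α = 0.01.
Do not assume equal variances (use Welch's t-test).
Welch's two-sample t-test:
H₀: μ₁ = μ₂
H₁: μ₁ ≠ μ₂
s₁²/n₁ = 11.26²/32 = 3.9621,  s₂²/n₂ = 9.27²/38 = 2.2614
SE = √(s₁²/n₁ + s₂²/n₂) = √(3.9621 + 2.2614) = 2.4947
df (Welch-Satterthwaite) = (s₁²/n₁ + s₂²/n₂)² / [(s₁²/n₁)²/(n₁-1) + (s₂²/n₂)²/(n₂-1)] ≈ 60.09
t = (x̄₁ - x̄₂) / SE = (71.16 - 61.63) / 2.4947 = 9.53 / 2.4947 = 3.820
p-value = 0.0003

Since p-value < α = 0.01, we reject H₀.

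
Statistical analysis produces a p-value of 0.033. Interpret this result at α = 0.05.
Since p = 0.033 < α = 0.05, reject H₀.
There is sufficient evidence to reject the null hypothesis; the result is statistically significant at the 0.05 level.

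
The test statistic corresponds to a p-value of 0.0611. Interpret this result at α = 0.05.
Since p = 0.0611 > α = 0.05, fail to reject H₀.
There is insufficient evidence to reject the null hypothesis; the result is not statistically significant at the 0.05 level.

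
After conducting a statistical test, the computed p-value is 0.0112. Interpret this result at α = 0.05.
Since p = 0.0112 < α = 0.05, reject H₀.
There is sufficient evidence to reject the null hypothesis; the result is statistically significant at the 0.05 level.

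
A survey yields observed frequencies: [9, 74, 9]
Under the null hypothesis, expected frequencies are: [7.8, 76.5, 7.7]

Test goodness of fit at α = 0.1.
Chi-square goodness of fit test:
H₀: observed counts match expected distribution
H₁: observed counts differ from expected distribution
df = k - 1 = 2
χ² = Σ(O - E)²/E
   = (9 - 7.8)²/7.8 + (74 - 76.5)²/76.5 + (9 - 7.7)²/7.7
   = 0.185 + 0.082 + 0.219
   = 0.49
p-value = 0.7844

Since p-value > α = 0.1, we fail to reject H₀.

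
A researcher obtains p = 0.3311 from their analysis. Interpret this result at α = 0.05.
Since p = 0.3311 > α = 0.05, fail to reject H₀.
There is insufficient evidence to reject the null hypothesis; the result is not statistically significant at the 0.05 level.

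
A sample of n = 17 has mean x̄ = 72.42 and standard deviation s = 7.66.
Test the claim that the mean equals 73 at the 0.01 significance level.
One-sample t-test:
H₀: μ = 73
H₁: μ ≠ 73
df = n - 1 = 16
t = (x̄ - μ₀) / (s/√n) = (72.42 - 73) / (7.66/√17) = -0.312
p-value = 0.7589

Since p-value > α = 0.01, we fail to reject H₀.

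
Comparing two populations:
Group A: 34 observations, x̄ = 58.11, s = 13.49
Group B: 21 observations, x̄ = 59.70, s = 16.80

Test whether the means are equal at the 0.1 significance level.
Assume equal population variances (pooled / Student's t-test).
Student's two-sample t-test (equal variances):
H₀: μ₁ = μ₂
H₁: μ₁ ≠ μ₂
df = n₁ + n₂ - 2 = 53
Pooled variance s_p² = [(n₁-1)s₁² + (n₂-1)s₂²] / (n₁ + n₂ - 2) = [(33)(13.49²) + (20)(16.80²)] / 53 = 219.8140
SE = √(s_p²(1/n₁ + 1/n₂)) = √(219.8140 × (1/34 + 1/21)) = 4.1149
t = (x̄₁ - x̄₂) / SE = (58.11 - 59.70) / 4.1149 = -1.59 / 4.1149 = -0.386
p-value = 0.7007

Since p-value > α = 0.1, we fail to reject H₀.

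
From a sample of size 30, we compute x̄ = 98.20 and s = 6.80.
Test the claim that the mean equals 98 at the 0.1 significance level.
One-sample t-test:
H₀: μ = 98
H₁: μ ≠ 98
df = n - 1 = 29
t = (x̄ - μ₀) / (s/√n) = (98.20 - 98) / (6.80/√30) = 0.161
p-value = 0.8731

Since p-value > α = 0.1, we fail to reject H₀.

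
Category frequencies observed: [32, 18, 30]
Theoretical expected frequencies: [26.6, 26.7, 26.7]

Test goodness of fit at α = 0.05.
Chi-square goodness of fit test:
H₀: observed counts match expected distribution
H₁: observed counts differ from expected distribution
df = k - 1 = 2
χ² = Σ(O - E)²/E
   = (32 - 26.6)²/26.6 + (18 - 26.7)²/26.7 + (30 - 26.7)²/26.7
   = 1.096 + 2.835 + 0.408
   = 4.34
p-value = 0.1142

Since p-value > α = 0.05, we fail to reject H₀.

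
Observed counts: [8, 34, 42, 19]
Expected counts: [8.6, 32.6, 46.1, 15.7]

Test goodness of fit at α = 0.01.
Chi-square goodness of fit test:
H₀: observed counts match expected distribution
H₁: observed counts differ from expected distribution
df = k - 1 = 3
χ² = Σ(O - E)²/E
   = (8 - 8.6)²/8.6 + (34 - 32.6)²/32.6 + (42 - 46.1)²/46.1 + (19 - 15.7)²/15.7
   = 0.042 + 0.060 + 0.365 + 0.694
   = 1.16
p-value = 0.7626

Since p-value > α = 0.01, we fail to reject H₀.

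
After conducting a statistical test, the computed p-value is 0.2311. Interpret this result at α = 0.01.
Since p = 0.2311 > α = 0.01, fail to reject H₀.
There is insufficient evidence to reject the null hypothesis; the result is not statistically significant at the 0.01 level.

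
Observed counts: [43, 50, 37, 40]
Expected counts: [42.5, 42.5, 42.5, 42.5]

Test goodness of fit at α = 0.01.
Chi-square goodness of fit test:
H₀: observed counts match expected distribution
H₁: observed counts differ from expected distribution
df = k - 1 = 3
χ² = Σ(O - E)²/E
   = (43 - 42.5)²/42.5 + (50 - 42.5)²/42.5 + (37 - 42.5)²/42.5 + (40 - 42.5)²/42.5
   = 0.006 + 1.324 + 0.712 + 0.147
   = 2.19
p-value = 0.5343

Since p-value > α = 0.01, we fail to reject H₀.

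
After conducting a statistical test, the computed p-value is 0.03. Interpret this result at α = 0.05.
Since p = 0.03 < α = 0.05, reject H₀.
There is sufficient evidence to reject the null hypothesis; the result is statistically significant at the 0.05 level.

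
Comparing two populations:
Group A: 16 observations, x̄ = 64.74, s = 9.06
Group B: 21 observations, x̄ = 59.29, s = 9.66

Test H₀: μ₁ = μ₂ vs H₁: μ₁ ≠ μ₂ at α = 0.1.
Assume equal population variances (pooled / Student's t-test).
Student's two-sample t-test (equal variances):
H₀: μ₁ = μ₂
H₁: μ₁ ≠ μ₂
df = n₁ + n₂ - 2 = 35
Pooled variance s_p² = [(n₁-1)s₁² + (n₂-1)s₂²] / (n₁ + n₂ - 2) = [(15)(9.06²) + (20)(9.66²)] / 35 = 88.5019
SE = √(s_p²(1/n₁ + 1/n₂)) = √(88.5019 × (1/16 + 1/21)) = 3.1218
t = (x̄₁ - x̄₂) / SE = (64.74 - 59.29) / 3.1218 = 5.45 / 3.1218 = 1.746
p-value = 0.0896

Since p-value < α = 0.1, we reject H₀.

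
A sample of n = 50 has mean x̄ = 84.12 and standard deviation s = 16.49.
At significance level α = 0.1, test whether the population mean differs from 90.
One-sample t-test:
H₀: μ = 90
H₁: μ ≠ 90
df = n - 1 = 49
t = (x̄ - μ₀) / (s/√n) = (84.12 - 90) / (16.49/√50) = -2.521
p-value = 0.0150

Since p-value < α = 0.1, we reject H₀.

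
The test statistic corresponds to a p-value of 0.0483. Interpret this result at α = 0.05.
Since p = 0.0483 < α = 0.05, reject H₀.
There is sufficient evidence to reject the null hypothesis; the result is statistically significant at the 0.05 level.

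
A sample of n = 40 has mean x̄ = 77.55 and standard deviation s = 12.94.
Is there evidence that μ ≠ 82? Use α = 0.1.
One-sample t-test:
H₀: μ = 82
H₁: μ ≠ 82
df = n - 1 = 39
t = (x̄ - μ₀) / (s/√n) = (77.55 - 82) / (12.94/√40) = -2.175
p-value = 0.0358

Since p-value < α = 0.1, we reject H₀.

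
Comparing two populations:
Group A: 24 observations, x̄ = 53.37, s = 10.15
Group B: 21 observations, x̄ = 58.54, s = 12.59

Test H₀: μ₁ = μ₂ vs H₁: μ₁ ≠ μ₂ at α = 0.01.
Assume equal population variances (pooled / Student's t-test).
Student's two-sample t-test (equal variances):
H₀: μ₁ = μ₂
H₁: μ₁ ≠ μ₂
df = n₁ + n₂ - 2 = 43
Pooled variance s_p² = [(n₁-1)s₁² + (n₂-1)s₂²] / (n₁ + n₂ - 2) = [(23)(10.15²) + (20)(12.59²)] / 43 = 128.8298
SE = √(s_p²(1/n₁ + 1/n₂)) = √(128.8298 × (1/24 + 1/21)) = 3.3916
t = (x̄₁ - x̄₂) / SE = (53.37 - 58.54) / 3.3916 = -5.17 / 3.3916 = -1.524
p-value = 0.1347

Since p-value > α = 0.01, we fail to reject H₀.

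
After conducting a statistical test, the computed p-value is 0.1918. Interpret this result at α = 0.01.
Since p = 0.1918 > α = 0.01, fail to reject H₀.
There is insufficient evidence to reject the null hypothesis; the result is not statistically significant at the 0.01 level.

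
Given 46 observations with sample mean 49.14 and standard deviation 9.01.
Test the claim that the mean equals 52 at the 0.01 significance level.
One-sample t-test:
H₀: μ = 52
H₁: μ ≠ 52
df = n - 1 = 45
t = (x̄ - μ₀) / (s/√n) = (49.14 - 52) / (9.01/√46) = -2.153
p-value = 0.0367

Since p-value > α = 0.01, we fail to reject H₀.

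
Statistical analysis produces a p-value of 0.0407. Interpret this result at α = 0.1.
Since p = 0.0407 < α = 0.1, reject H₀.
There is sufficient evidence to reject the null hypothesis; the result is statistically significant at the 0.1 level.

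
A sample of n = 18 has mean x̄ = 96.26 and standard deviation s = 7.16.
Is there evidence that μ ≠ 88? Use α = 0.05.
One-sample t-test:
H₀: μ = 88
H₁: μ ≠ 88
df = n - 1 = 17
t = (x̄ - μ₀) / (s/√n) = (96.26 - 88) / (7.16/√18) = 4.894
p-value = 0.0001

Since p-value < α = 0.05, we reject H₀.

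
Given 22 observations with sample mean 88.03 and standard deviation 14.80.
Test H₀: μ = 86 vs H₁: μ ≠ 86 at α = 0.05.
One-sample t-test:
H₀: μ = 86
H₁: μ ≠ 86
df = n - 1 = 21
t = (x̄ - μ₀) / (s/√n) = (88.03 - 86) / (14.80/√22) = 0.643
p-value = 0.5270

Since p-value > α = 0.05, we fail to reject H₀.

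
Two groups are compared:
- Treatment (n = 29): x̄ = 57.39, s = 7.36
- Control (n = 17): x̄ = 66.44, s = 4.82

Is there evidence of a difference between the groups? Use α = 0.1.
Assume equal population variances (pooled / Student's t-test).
Student's two-sample t-test (equal variances):
H₀: μ₁ = μ₂
H₁: μ₁ ≠ μ₂
df = n₁ + n₂ - 2 = 44
Pooled variance s_p² = [(n₁-1)s₁² + (n₂-1)s₂²] / (n₁ + n₂ - 2) = [(28)(7.36²) + (16)(4.82²)] / 44 = 42.9197
SE = √(s_p²(1/n₁ + 1/n₂)) = √(42.9197 × (1/29 + 1/17)) = 2.0012
t = (x̄₁ - x̄₂) / SE = (57.39 - 66.44) / 2.0012 = -9.05 / 2.0012 = -4.522
p-value < 0.0001

Since p-value < α = 0.1, we reject H₀.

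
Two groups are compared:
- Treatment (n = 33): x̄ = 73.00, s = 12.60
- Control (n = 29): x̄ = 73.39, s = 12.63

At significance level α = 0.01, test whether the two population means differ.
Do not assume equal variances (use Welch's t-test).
Welch's two-sample t-test:
H₀: μ₁ = μ₂
H₁: μ₁ ≠ μ₂
s₁²/n₁ = 12.60²/33 = 4.8109,  s₂²/n₂ = 12.63²/29 = 5.5006
SE = √(s₁²/n₁ + s₂²/n₂) = √(4.8109 + 5.5006) = 3.2112
df (Welch-Satterthwaite) = (s₁²/n₁ + s₂²/n₂)² / [(s₁²/n₁)²/(n₁-1) + (s₂²/n₂)²/(n₂-1)] ≈ 58.94
t = (x̄₁ - x̄₂) / SE = (73.00 - 73.39) / 3.2112 = -0.39 / 3.2112 = -0.121
p-value = 0.9037

Since p-value > α = 0.01, we fail to reject H₀.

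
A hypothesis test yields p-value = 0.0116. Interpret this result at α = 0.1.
Since p = 0.0116 < α = 0.1, reject H₀.
There is sufficient evidence to reject the null hypothesis; the result is statistically significant at the 0.1 level.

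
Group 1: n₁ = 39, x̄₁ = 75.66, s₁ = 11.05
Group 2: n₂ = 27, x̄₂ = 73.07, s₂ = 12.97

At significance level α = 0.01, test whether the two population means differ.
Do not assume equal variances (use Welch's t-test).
Welch's two-sample t-test:
H₀: μ₁ = μ₂
H₁: μ₁ ≠ μ₂
s₁²/n₁ = 11.05²/39 = 3.1308,  s₂²/n₂ = 12.97²/27 = 6.2304
SE = √(s₁²/n₁ + s₂²/n₂) = √(3.1308 + 6.2304) = 3.0596
df (Welch-Satterthwaite) = (s₁²/n₁ + s₂²/n₂)² / [(s₁²/n₁)²/(n₁-1) + (s₂²/n₂)²/(n₂-1)] ≈ 50.05
t = (x̄₁ - x̄₂) / SE = (75.66 - 73.07) / 3.0596 = 2.59 / 3.0596 = 0.847
p-value = 0.4013

Since p-value > α = 0.01, we fail to reject H₀.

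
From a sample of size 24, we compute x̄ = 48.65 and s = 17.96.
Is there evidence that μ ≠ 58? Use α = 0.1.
One-sample t-test:
H₀: μ = 58
H₁: μ ≠ 58
df = n - 1 = 23
t = (x̄ - μ₀) / (s/√n) = (48.65 - 58) / (17.96/√24) = -2.550
p-value = 0.0179

Since p-value < α = 0.1, we reject H₀.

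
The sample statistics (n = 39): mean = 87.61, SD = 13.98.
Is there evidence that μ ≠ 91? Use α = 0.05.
One-sample t-test:
H₀: μ = 91
H₁: μ ≠ 91
df = n - 1 = 38
t = (x̄ - μ₀) / (s/√n) = (87.61 - 91) / (13.98/√39) = -1.514
p-value = 0.1382

Since p-value > α = 0.05, we fail to reject H₀.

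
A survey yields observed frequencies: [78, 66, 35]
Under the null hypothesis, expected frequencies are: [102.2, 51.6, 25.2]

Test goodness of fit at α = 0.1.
Chi-square goodness of fit test:
H₀: observed counts match expected distribution
H₁: observed counts differ from expected distribution
df = k - 1 = 2
χ² = Σ(O - E)²/E
   = (78 - 102.2)²/102.2 + (66 - 51.6)²/51.6 + (35 - 25.2)²/25.2
   = 5.730 + 4.019 + 3.811
   = 13.56
p-value = 0.0011

Since p-value < α = 0.1, we reject H₀.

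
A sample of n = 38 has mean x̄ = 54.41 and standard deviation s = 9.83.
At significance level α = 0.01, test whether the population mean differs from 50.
One-sample t-test:
H₀: μ = 50
H₁: μ ≠ 50
df = n - 1 = 37
t = (x̄ - μ₀) / (s/√n) = (54.41 - 50) / (9.83/√38) = 2.766
p-value = 0.0088

Since p-value < α = 0.01, we reject H₀.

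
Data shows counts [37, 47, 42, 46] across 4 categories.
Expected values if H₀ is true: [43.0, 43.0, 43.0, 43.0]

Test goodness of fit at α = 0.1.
Chi-square goodness of fit test:
H₀: observed counts match expected distribution
H₁: observed counts differ from expected distribution
df = k - 1 = 3
χ² = Σ(O - E)²/E
   = (37 - 43.0)²/43.0 + (47 - 43.0)²/43.0 + (42 - 43.0)²/43.0 + (46 - 43.0)²/43.0
   = 0.837 + 0.372 + 0.023 + 0.209
   = 1.44
p-value = 0.6958

Since p-value > α = 0.1, we fail to reject H₀.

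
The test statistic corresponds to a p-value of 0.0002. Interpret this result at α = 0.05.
Since p = 0.0002 < α = 0.05, reject H₀.
There is sufficient evidence to reject the null hypothesis; the result is statistically significant at the 0.05 level.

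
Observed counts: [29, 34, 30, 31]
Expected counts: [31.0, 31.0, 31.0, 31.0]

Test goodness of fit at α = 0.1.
Chi-square goodness of fit test:
H₀: observed counts match expected distribution
H₁: observed counts differ from expected distribution
df = k - 1 = 3
χ² = Σ(O - E)²/E
   = (29 - 31.0)²/31.0 + (34 - 31.0)²/31.0 + (30 - 31.0)²/31.0 + (31 - 31.0)²/31.0
   = 0.129 + 0.290 + 0.032 + 0.000
   = 0.45
p-value = 0.9294

Since p-value > α = 0.1, we fail to reject H₀.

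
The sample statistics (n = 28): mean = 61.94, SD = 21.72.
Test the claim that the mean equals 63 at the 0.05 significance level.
One-sample t-test:
H₀: μ = 63
H₁: μ ≠ 63
df = n - 1 = 27
t = (x̄ - μ₀) / (s/√n) = (61.94 - 63) / (21.72/√28) = -0.258
p-value = 0.7982

Since p-value > α = 0.05, we fail to reject H₀.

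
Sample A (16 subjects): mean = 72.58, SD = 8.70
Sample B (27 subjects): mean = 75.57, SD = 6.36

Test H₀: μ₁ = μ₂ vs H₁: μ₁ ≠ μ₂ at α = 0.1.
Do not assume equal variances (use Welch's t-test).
Welch's two-sample t-test:
H₀: μ₁ = μ₂
H₁: μ₁ ≠ μ₂
s₁²/n₁ = 8.70²/16 = 4.7306,  s₂²/n₂ = 6.36²/27 = 1.4981
SE = √(s₁²/n₁ + s₂²/n₂) = √(4.7306 + 1.4981) = 2.4957
df (Welch-Satterthwaite) = (s₁²/n₁ + s₂²/n₂)² / [(s₁²/n₁)²/(n₁-1) + (s₂²/n₂)²/(n₂-1)] ≈ 24.58
t = (x̄₁ - x̄₂) / SE = (72.58 - 75.57) / 2.4957 = -2.99 / 2.4957 = -1.198
p-value = 0.2423

Since p-value > α = 0.1, we fail to reject H₀.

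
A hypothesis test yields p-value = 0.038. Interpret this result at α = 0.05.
Since p = 0.038 < α = 0.05, reject H₀.
There is sufficient evidence to reject the null hypothesis; the result is statistically significant at the 0.05 level.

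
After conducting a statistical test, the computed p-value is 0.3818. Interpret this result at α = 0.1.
Since p = 0.3818 > α = 0.1, fail to reject H₀.
There is insufficient evidence to reject the null hypothesis; the result is not statistically significant at the 0.1 level.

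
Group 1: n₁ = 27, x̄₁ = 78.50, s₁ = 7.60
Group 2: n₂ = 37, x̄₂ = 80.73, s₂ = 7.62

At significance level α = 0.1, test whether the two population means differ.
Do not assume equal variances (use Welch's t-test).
Welch's two-sample t-test:
H₀: μ₁ = μ₂
H₁: μ₁ ≠ μ₂
s₁²/n₁ = 7.60²/27 = 2.1393,  s₂²/n₂ = 7.62²/37 = 1.5693
SE = √(s₁²/n₁ + s₂²/n₂) = √(2.1393 + 1.5693) = 1.9258
df (Welch-Satterthwaite) = (s₁²/n₁ + s₂²/n₂)² / [(s₁²/n₁)²/(n₁-1) + (s₂²/n₂)²/(n₂-1)] ≈ 56.27
t = (x̄₁ - x̄₂) / SE = (78.50 - 80.73) / 1.9258 = -2.23 / 1.9258 = -1.158
p-value = 0.2518

Since p-value > α = 0.1, we fail to reject H₀.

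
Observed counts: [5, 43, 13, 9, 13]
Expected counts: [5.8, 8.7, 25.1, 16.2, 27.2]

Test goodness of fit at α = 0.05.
Chi-square goodness of fit test:
H₀: observed counts match expected distribution
H₁: observed counts differ from expected distribution
df = k - 1 = 4
χ² = Σ(O - E)²/E
   = (5 - 5.8)²/5.8 + (43 - 8.7)²/8.7 + (13 - 25.1)²/25.1 + (9 - 16.2)²/16.2 + (13 - 27.2)²/27.2
   = 0.110 + 135.229 + 5.833 + 3.200 + 7.413
   = 151.79
p-value < 0.0001

Since p-value < α = 0.05, we reject H₀.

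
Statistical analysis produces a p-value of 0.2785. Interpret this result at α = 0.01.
Since p = 0.2785 > α = 0.01, fail to reject H₀.
There is insufficient evidence to reject the null hypothesis; the result is not statistically significant at the 0.01 level.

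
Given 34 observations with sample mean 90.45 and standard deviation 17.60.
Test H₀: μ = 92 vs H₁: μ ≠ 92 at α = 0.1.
One-sample t-test:
H₀: μ = 92
H₁: μ ≠ 92
df = n - 1 = 33
t = (x̄ - μ₀) / (s/√n) = (90.45 - 92) / (17.60/√34) = -0.514
p-value = 0.6110

Since p-value > α = 0.1, we fail to reject H₀.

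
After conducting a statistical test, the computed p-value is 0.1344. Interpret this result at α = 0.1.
Since p = 0.1344 > α = 0.1, fail to reject H₀.
There is insufficient evidence to reject the null hypothesis; the result is not statistically significant at the 0.1 level.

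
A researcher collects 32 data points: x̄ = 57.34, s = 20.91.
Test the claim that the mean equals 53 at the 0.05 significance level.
One-sample t-test:
H₀: μ = 53
H₁: μ ≠ 53
df = n - 1 = 31
t = (x̄ - μ₀) / (s/√n) = (57.34 - 53) / (20.91/√32) = 1.174
p-value = 0.2493

Since p-value > α = 0.05, we fail to reject H₀.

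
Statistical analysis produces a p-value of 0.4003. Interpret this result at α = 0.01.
Since p = 0.4003 > α = 0.01, fail to reject H₀.
There is insufficient evidence to reject the null hypothesis; the result is not statistically significant at the 0.01 level.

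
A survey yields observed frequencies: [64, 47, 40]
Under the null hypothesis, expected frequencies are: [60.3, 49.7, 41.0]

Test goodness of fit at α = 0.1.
Chi-square goodness of fit test:
H₀: observed counts match expected distribution
H₁: observed counts differ from expected distribution
df = k - 1 = 2
χ² = Σ(O - E)²/E
   = (64 - 60.3)²/60.3 + (47 - 49.7)²/49.7 + (40 - 41.0)²/41.0
   = 0.227 + 0.147 + 0.024
   = 0.40
p-value = 0.8195

Since p-value > α = 0.1, we fail to reject H₀.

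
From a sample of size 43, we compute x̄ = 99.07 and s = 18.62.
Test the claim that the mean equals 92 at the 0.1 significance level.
One-sample t-test:
H₀: μ = 92
H₁: μ ≠ 92
df = n - 1 = 42
t = (x̄ - μ₀) / (s/√n) = (99.07 - 92) / (18.62/√43) = 2.490
p-value = 0.0168

Since p-value < α = 0.1, we reject H₀.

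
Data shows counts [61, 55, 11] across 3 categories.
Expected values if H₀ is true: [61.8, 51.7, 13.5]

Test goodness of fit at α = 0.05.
Chi-square goodness of fit test:
H₀: observed counts match expected distribution
H₁: observed counts differ from expected distribution
df = k - 1 = 2
χ² = Σ(O - E)²/E
   = (61 - 61.8)²/61.8 + (55 - 51.7)²/51.7 + (11 - 13.5)²/13.5
   = 0.010 + 0.211 + 0.463
   = 0.68
p-value = 0.7104

Since p-value > α = 0.05, we fail to reject H₀.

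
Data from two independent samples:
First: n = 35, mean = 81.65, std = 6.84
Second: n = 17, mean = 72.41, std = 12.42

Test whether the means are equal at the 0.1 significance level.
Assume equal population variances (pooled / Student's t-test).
Student's two-sample t-test (equal variances):
H₀: μ₁ = μ₂
H₁: μ₁ ≠ μ₂
df = n₁ + n₂ - 2 = 50
Pooled variance s_p² = [(n₁-1)s₁² + (n₂-1)s₂²] / (n₁ + n₂ - 2) = [(34)(6.84²) + (16)(12.42²)] / 50 = 81.1763
SE = √(s_p²(1/n₁ + 1/n₂)) = √(81.1763 × (1/35 + 1/17)) = 2.6635
t = (x̄₁ - x̄₂) / SE = (81.65 - 72.41) / 2.6635 = 9.24 / 2.6635 = 3.469
p-value = 0.0011

Since p-value < α = 0.1, we reject H₀.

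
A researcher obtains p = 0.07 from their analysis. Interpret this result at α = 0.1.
Since p = 0.07 < α = 0.1, reject H₀.
There is sufficient evidence to reject the null hypothesis; the result is statistically significant at the 0.1 level.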